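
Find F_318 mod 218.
210

Matrix identity: Q^n = [[F_(n+1), F_n], [F_n, F_(n-1)]] with Q = [[1,1],[1,0]].
n = 318 = 100111110₂. Square-and-multiply, entries mod 218:
Q^1 = [[1,1],[1,0]]
Q^2 = (Q^1)² = [[2,1],[1,1]]
Q^4 = (Q^2)² = [[5,3],[3,2]]
Q^9 = (Q^4)²·Q = [[55,34],[34,21]]
Q^19 = (Q^9)²·Q = [[7,39],[39,186]]
Q^39 = (Q^19)²·Q = [[159,44],[44,115]]
Q^79 = (Q^39)²·Q = [[33,185],[185,66]]
Q^159 = (Q^79)²·Q = [[1,216],[216,3]]
Q^318 = (Q^159)² = [[5,210],[210,13]]
F_318 mod 218 = Q^318[0][1] = 210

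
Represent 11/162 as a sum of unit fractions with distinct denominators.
1/15 + 1/810

Greedy algorithm:
11/162: ceiling(162/11) = 15, use 1/15
1/810: ceiling(810/1) = 810, use 1/810
Result: 11/162 = 1/15 + 1/810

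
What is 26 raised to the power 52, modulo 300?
76

Repeated squaring. Binary of 52 = 110100.
26^1 ≡ 26 (mod 300); 26^2 ≡ 76 (mod 300); 26^4 ≡ 76 (mod 300); 26^8 ≡ 76 (mod 300); 26^16 ≡ 76 (mod 300); 26^32 ≡ 76 (mod 300)
26^52 = 26^4 × 26^16 × 26^32 ≡ 76 (mod 300)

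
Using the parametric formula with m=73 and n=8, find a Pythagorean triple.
(5265, 1168, 5393)

Euclid's formula: a = m² - n², b = 2mn, c = m² + n²
m = 73, n = 8
a = 73² - 8² = 5329 - 64 = 5265
b = 2 × 73 × 8 = 1168
c = 73² + 8² = 5329 + 64 = 5393
Verification: 5265² + 1168² = 27720225 + 1364224 = 29084449 = 5393² ✓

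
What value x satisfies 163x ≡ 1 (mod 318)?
199

gcd(163, 318) = 1, so the inverse exists.
Extended Euclidean algorithm on (318, 163):
318 = 1 × 163 + 155  ⟹  155 = (1)·318 + (-1)·163
163 = 1 × 155 + 8  ⟹  8 = (-1)·318 + (2)·163
155 = 19 × 8 + 3  ⟹  3 = (20)·318 + (-39)·163
8 = 2 × 3 + 2  ⟹  2 = (-41)·318 + (80)·163
3 = 1 × 2 + 1  ⟹  1 = (61)·318 + (-119)·163
So (-119)·163 ≡ 1 (mod 318), i.e. 163^(-1) ≡ -119 ≡ 199 (mod 318).
Check: 163 × 199 = 32437 ≡ 1 (mod 318)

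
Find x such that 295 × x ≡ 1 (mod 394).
195

gcd(295, 394) = 1, so the inverse exists.
Extended Euclidean algorithm on (394, 295):
394 = 1 × 295 + 99  ⟹  99 = (1)·394 + (-1)·295
295 = 2 × 99 + 97  ⟹  97 = (-2)·394 + (3)·295
99 = 1 × 97 + 2  ⟹  2 = (3)·394 + (-4)·295
97 = 48 × 2 + 1  ⟹  1 = (-146)·394 + (195)·295
So (195)·295 ≡ 1 (mod 394), i.e. 295^(-1) ≡ 195 (mod 394).
Check: 295 × 195 = 57525 ≡ 1 (mod 394)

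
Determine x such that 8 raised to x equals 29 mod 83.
4

Baby-step giant-step with step n = ⌈√83⌉ = 10.
Baby steps 8^j mod 83 (j:value) for j=0..9: 0:1, 1:8, 2:64, 3:14, 4:29, 5:66, 6:30, 7:74, 8:11, 9:5.
h = 29 is already in the table at j=4, so x = 4.
Check: 8^4 ≡ 29 (mod 83).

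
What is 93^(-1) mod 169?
20

gcd(93, 169) = 1, so the inverse exists.
Extended Euclidean algorithm on (169, 93):
169 = 1 × 93 + 76  ⟹  76 = (1)·169 + (-1)·93
93 = 1 × 76 + 17  ⟹  17 = (-1)·169 + (2)·93
76 = 4 × 17 + 8  ⟹  8 = (5)·169 + (-9)·93
17 = 2 × 8 + 1  ⟹  1 = (-11)·169 + (20)·93
So (20)·93 ≡ 1 (mod 169), i.e. 93^(-1) ≡ 20 (mod 169).
Check: 93 × 20 = 1860 ≡ 1 (mod 169)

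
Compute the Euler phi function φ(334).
166

334 = 2 × 167
φ(n) = n × ∏(1 - 1/p) for each prime p dividing n
φ(334) = 334 × (1 - 1/2) × (1 - 1/167) = 166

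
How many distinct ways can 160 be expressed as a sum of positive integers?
107438159466

p(n) counts ways to write n as a sum of positive integers (order ignored).
Euler's pentagonal recurrence: p(k) = p(k-1) + p(k-2) - p(k-5) - p(k-7) + p(k-12) + p(k-15) - ... (offsets j(3j∓1)/2, signs ++--, p(0)=1, p(<0)=0).
DP table for k = 0..159: p(0)=1, p(1)=1, p(2)=2, p(3)=3, p(4)=5, p(5)=7, p(6)=11, p(7)=15, p(8)=22, p(9)=30, p(10)=42, p(11)=56, p(12)=77, p(13)=101, p(14)=135, p(15)=176, p(16)=231, p(17)=297, p(18)=385, p(19)=490, p(20)=627, p(21)=792, p(22)=1002, p(23)=1255, p(24)=1575, p(25)=1958, p(26)=2436, p(27)=3010, p(28)=3718, p(29)=4565, p(30)=5604, p(31)=6842, p(32)=8349, p(33)=10143, p(34)=12310, p(35)=14883, p(36)=17977, p(37)=21637, p(38)=26015, p(39)=31185, p(40)=37338, p(41)=44583, p(42)=53174, p(43)=63261, p(44)=75175, p(45)=89134, p(46)=105558, p(47)=124754, p(48)=147273, p(49)=173525, p(50)=204226, p(51)=239943, p(52)=281589, p(53)=329931, p(54)=386155, p(55)=451276, p(56)=526823, p(57)=614154, p(58)=715220, p(59)=831820, p(60)=966467, p(61)=1121505, p(62)=1300156, p(63)=1505499, p(64)=1741630, p(65)=2012558, p(66)=2323520, p(67)=2679689, p(68)=3087735, p(69)=3554345, p(70)=4087968, p(71)=4697205, p(72)=5392783, p(73)=6185689, p(74)=7089500, p(75)=8118264, p(76)=9289091, p(77)=10619863, p(78)=12132164, p(79)=13848650, p(80)=15796476, p(81)=18004327, p(82)=20506255, p(83)=23338469, p(84)=26543660, p(85)=30167357, p(86)=34262962, p(87)=38887673, p(88)=44108109, p(89)=49995925, p(90)=56634173, p(91)=64112359, p(92)=72533807, p(93)=82010177, p(94)=92669720, p(95)=104651419, p(96)=118114304, p(97)=133230930, p(98)=150198136, p(99)=169229875, p(100)=190569292, p(101)=214481126, p(102)=241265379, p(103)=271248950, p(104)=304801365, p(105)=342325709, p(106)=384276336, p(107)=431149389, p(108)=483502844, p(109)=541946240, p(110)=607163746, p(111)=679903203, p(112)=761002156, p(113)=851376628, p(114)=952050665, p(115)=1064144451, p(116)=1188908248, p(117)=1327710076, p(118)=1482074143, p(119)=1653668665, p(120)=1844349560, p(121)=2056148051, p(122)=2291320912, p(123)=2552338241, p(124)=2841940500, p(125)=3163127352, p(126)=3519222692, p(127)=3913864295, p(128)=4351078600, p(129)=4835271870, p(130)=5371315400, p(131)=5964539504, p(132)=6620830889, p(133)=7346629512, p(134)=8149040695, p(135)=9035836076, p(136)=10015581680, p(137)=11097645016, p(138)=12292341831, p(139)=13610949895, p(140)=15065878135, p(141)=16670689208, p(142)=18440293320, p(143)=20390982757, p(144)=22540654445, p(145)=24908858009, p(146)=27517052599, p(147)=30388671978, p(148)=33549419497, p(149)=37027355200, p(150)=40853235313, p(151)=45060624582, p(152)=49686288421, p(153)=54770336324, p(154)=60356673280, p(155)=66493182097, p(156)=73232243759, p(157)=80630964769, p(158)=88751778802, p(159)=97662728555.
Final step: p(160) = p(159) + p(158) - p(155) - p(153) + p(148) + p(145) - p(138) - p(134) + p(125) + p(120) - p(109) - p(103) + p(90) + p(83) - p(68) - p(60) + p(43) + p(34) - p(15) - p(5)
= 97662728555 + 88751778802 - 66493182097 - 54770336324 + 33549419497 + 24908858009 - 12292341831 - 8149040695 + 3163127352 + 1844349560 - 541946240 - 271248950 + 56634173 + 23338469 - 3087735 - 966467 + 63261 + 12310 - 176 - 7
= 107438159466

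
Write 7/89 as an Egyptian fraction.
1/13 + 1/579 + 1/669903

Greedy algorithm:
7/89: ceiling(89/7) = 13, use 1/13
2/1157: ceiling(1157/2) = 579, use 1/579
1/669903: ceiling(669903/1) = 669903, use 1/669903
Result: 7/89 = 1/13 + 1/579 + 1/669903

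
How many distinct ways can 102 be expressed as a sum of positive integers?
241265379

p(n) counts ways to write n as a sum of positive integers (order ignored).
Euler's pentagonal recurrence: p(k) = p(k-1) + p(k-2) - p(k-5) - p(k-7) + p(k-12) + p(k-15) - ... (offsets j(3j∓1)/2, signs ++--, p(0)=1, p(<0)=0).
DP table for k = 0..101: p(0)=1, p(1)=1, p(2)=2, p(3)=3, p(4)=5, p(5)=7, p(6)=11, p(7)=15, p(8)=22, p(9)=30, p(10)=42, p(11)=56, p(12)=77, p(13)=101, p(14)=135, p(15)=176, p(16)=231, p(17)=297, p(18)=385, p(19)=490, p(20)=627, p(21)=792, p(22)=1002, p(23)=1255, p(24)=1575, p(25)=1958, p(26)=2436, p(27)=3010, p(28)=3718, p(29)=4565, p(30)=5604, p(31)=6842, p(32)=8349, p(33)=10143, p(34)=12310, p(35)=14883, p(36)=17977, p(37)=21637, p(38)=26015, p(39)=31185, p(40)=37338, p(41)=44583, p(42)=53174, p(43)=63261, p(44)=75175, p(45)=89134, p(46)=105558, p(47)=124754, p(48)=147273, p(49)=173525, p(50)=204226, p(51)=239943, p(52)=281589, p(53)=329931, p(54)=386155, p(55)=451276, p(56)=526823, p(57)=614154, p(58)=715220, p(59)=831820, p(60)=966467, p(61)=1121505, p(62)=1300156, p(63)=1505499, p(64)=1741630, p(65)=2012558, p(66)=2323520, p(67)=2679689, p(68)=3087735, p(69)=3554345, p(70)=4087968, p(71)=4697205, p(72)=5392783, p(73)=6185689, p(74)=7089500, p(75)=8118264, p(76)=9289091, p(77)=10619863, p(78)=12132164, p(79)=13848650, p(80)=15796476, p(81)=18004327, p(82)=20506255, p(83)=23338469, p(84)=26543660, p(85)=30167357, p(86)=34262962, p(87)=38887673, p(88)=44108109, p(89)=49995925, p(90)=56634173, p(91)=64112359, p(92)=72533807, p(93)=82010177, p(94)=92669720, p(95)=104651419, p(96)=118114304, p(97)=133230930, p(98)=150198136, p(99)=169229875, p(100)=190569292, p(101)=214481126.
Final step: p(102) = p(101) + p(100) - p(97) - p(95) + p(90) + p(87) - p(80) - p(76) + p(67) + p(62) - p(51) - p(45) + p(32) + p(25) - p(10) - p(2)
= 214481126 + 190569292 - 133230930 - 104651419 + 56634173 + 38887673 - 15796476 - 9289091 + 2679689 + 1300156 - 239943 - 89134 + 8349 + 1958 - 42 - 2
= 241265379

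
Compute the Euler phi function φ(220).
80

220 = 2^2 × 5 × 11
φ(n) = n × ∏(1 - 1/p) for each prime p dividing n
φ(220) = 220 × (1 - 1/2) × (1 - 1/5) × (1 - 1/11) = 80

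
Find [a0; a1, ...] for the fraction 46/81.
[0; 1, 1, 3, 5, 2]

Euclidean algorithm steps:
46 = 0 × 81 + 46
81 = 1 × 46 + 35
46 = 1 × 35 + 11
35 = 3 × 11 + 2
11 = 5 × 2 + 1
2 = 2 × 1 + 0
Continued fraction: [0; 1, 1, 3, 5, 2]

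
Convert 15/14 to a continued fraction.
[1; 14]

Euclidean algorithm steps:
15 = 1 × 14 + 1
14 = 14 × 1 + 0
Continued fraction: [1; 14]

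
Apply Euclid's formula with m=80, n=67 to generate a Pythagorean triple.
(1911, 10720, 10889)

Euclid's formula: a = m² - n², b = 2mn, c = m² + n²
m = 80, n = 67
a = 80² - 67² = 6400 - 4489 = 1911
b = 2 × 80 × 67 = 10720
c = 80² + 67² = 6400 + 4489 = 10889
Verification: 1911² + 10720² = 3651921 + 114918400 = 118570321 = 10889² ✓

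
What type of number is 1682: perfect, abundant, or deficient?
deficient

Proper divisors of 1682: sum = 1 + 2 + 29 + 58 + 841 = 931
Since 931 < 1682, 1682 is deficient.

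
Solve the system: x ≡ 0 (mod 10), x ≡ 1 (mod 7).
50

Using Chinese Remainder Theorem:
M = 10 × 7 = 70
M1 = 7, M2 = 10
y1 = 7^(-1) mod 10 = 3
y2 = 10^(-1) mod 7 = 5
x = (0×7×3 + 1×10×5) mod 70 = 50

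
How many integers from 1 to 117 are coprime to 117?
72

117 = 3^2 × 13
φ(n) = n × ∏(1 - 1/p) for each prime p dividing n
φ(117) = 117 × (1 - 1/3) × (1 - 1/13) = 72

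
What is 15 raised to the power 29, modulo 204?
87

Repeated squaring. Binary of 29 = 11101.
15^1 ≡ 15 (mod 204); 15^2 ≡ 21 (mod 204); 15^4 ≡ 33 (mod 204); 15^8 ≡ 69 (mod 204); 15^16 ≡ 69 (mod 204)
15^29 = 15^1 × 15^4 × 15^8 × 15^16 ≡ 87 (mod 204)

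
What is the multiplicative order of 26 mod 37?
3

37 is prime, so ord(26) divides φ(37) = 36.
Divisors of 36: 1, 2, 3, 4, 6, 9, 12, 18, 36.
Repeated squaring: 26^1 ≡ 26, 26^2 ≡ 10, 26^4 ≡ 26, 26^8 ≡ 10, 26^16 ≡ 26, 26^32 ≡ 10 (mod 37).
Test 26^d mod 37 for each divisor d in increasing order:
26^1 ≡ 26
26^2 ≡ 10
26^3 = 26^2·26^1 ≡ 1  ← first divisor giving 1
The order is 3.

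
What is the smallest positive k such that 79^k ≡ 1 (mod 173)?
172

173 is prime, so ord(79) divides φ(173) = 172.
Divisors of 172: 1, 2, 4, 43, 86, 172.
Repeated squaring: 79^1 ≡ 79, 79^2 ≡ 13, 79^4 ≡ 169, 79^8 ≡ 16, 79^16 ≡ 83, 79^32 ≡ 142, 79^64 ≡ 96, 79^128 ≡ 47 (mod 173).
Test 79^d mod 173 for each divisor d in increasing order:
79^1 ≡ 79
79^2 ≡ 13
79^4 ≡ 169
79^43 = 79^32·79^8·79^2·79^1 ≡ 93
79^86 = 79^64·79^16·79^4·79^2 ≡ 172
79^172 = 79^128·79^32·79^8·79^4 ≡ 1  ← first divisor giving 1
The order is 172.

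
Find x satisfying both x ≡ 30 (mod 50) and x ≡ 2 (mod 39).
80

Using Chinese Remainder Theorem:
M = 50 × 39 = 1950
M1 = 39, M2 = 50
y1 = 39^(-1) mod 50 = 9
y2 = 50^(-1) mod 39 = 32
x = (30×39×9 + 2×50×32) mod 1950 = 80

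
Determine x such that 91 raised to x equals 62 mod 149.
91

Baby-step giant-step with step n = ⌈√149⌉ = 13.
Baby steps 91^j mod 149 (j:value) for j=0..12: 0:1, 1:91, 2:86, 3:78, 4:95, 5:3, 6:124, 7:109, 8:85, 9:136, 10:9, 11:74, 12:29.
Giant-step multiplier: 91^(-13) ≡ 91^(148-13) = 91^135 ≡ 97 (mod 149).
Giant steps γ_i = 62·97^i mod 149: γ_0=62, γ_1=54, γ_2=23, γ_3=145, γ_4=59, γ_5=61, γ_6=106, γ_7=1 (in table at j=0).
x = i·n + j = 7·13 + 0 = 91.
Check: 91^91 ≡ 62 (mod 149).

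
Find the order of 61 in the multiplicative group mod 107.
53

107 is prime, so ord(61) divides φ(107) = 106.
Divisors of 106: 1, 2, 53, 106.
Repeated squaring: 61^1 ≡ 61, 61^2 ≡ 83, 61^4 ≡ 41, 61^8 ≡ 76, 61^16 ≡ 105, 61^32 ≡ 4, 61^64 ≡ 16 (mod 107).
Test 61^d mod 107 for each divisor d in increasing order:
61^1 ≡ 61
61^2 ≡ 83
61^53 = 61^32·61^16·61^4·61^1 ≡ 1  ← first divisor giving 1
The order is 53.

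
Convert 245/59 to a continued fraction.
[4; 6, 1, 1, 4]

Euclidean algorithm steps:
245 = 4 × 59 + 9
59 = 6 × 9 + 5
9 = 1 × 5 + 4
5 = 1 × 4 + 1
4 = 4 × 1 + 0
Continued fraction: [4; 6, 1, 1, 4]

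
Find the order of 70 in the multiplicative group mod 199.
99

199 is prime, so ord(70) divides φ(199) = 198.
Divisors of 198: 1, 2, 3, 6, 9, 11, 18, 22, 33, 66, 99, 198.
Repeated squaring: 70^1 ≡ 70, 70^2 ≡ 124, 70^4 ≡ 53, 70^8 ≡ 23, 70^16 ≡ 131, 70^32 ≡ 47, 70^64 ≡ 20, 70^128 ≡ 2 (mod 199).
Test 70^d mod 199 for each divisor d in increasing order:
70^1 ≡ 70
70^2 ≡ 124
70^3 = 70^2·70^1 ≡ 123
70^6 = 70^4·70^2 ≡ 5
70^9 = 70^8·70^1 ≡ 18
70^11 = 70^8·70^2·70^1 ≡ 43
70^18 = 70^16·70^2 ≡ 125
70^22 = 70^16·70^4·70^2 ≡ 58
70^33 = 70^32·70^1 ≡ 106
70^66 = 70^64·70^2 ≡ 92
70^99 = 70^64·70^32·70^2·70^1 ≡ 1  ← first divisor giving 1
The order is 99.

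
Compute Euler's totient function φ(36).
12

36 = 2^2 × 3^2
φ(n) = n × ∏(1 - 1/p) for each prime p dividing n
φ(36) = 36 × (1 - 1/2) × (1 - 1/3) = 12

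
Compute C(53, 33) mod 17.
0

Using Lucas' theorem:
Write n=53 and k=33 in base 17:
n in base 17: [3, 2]
k in base 17: [1, 16]
C(53,33) mod 17 = ∏ C(n_i, k_i) mod 17
Digit binomials (mod 17): C(3,1) = 3; C(2,16) = 0 (k_i > n_i)
Product: 3 × 0 = 0 ≡ 0 (mod 17)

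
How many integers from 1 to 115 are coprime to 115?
88

115 = 5 × 23
φ(n) = n × ∏(1 - 1/p) for each prime p dividing n
φ(115) = 115 × (1 - 1/5) × (1 - 1/23) = 88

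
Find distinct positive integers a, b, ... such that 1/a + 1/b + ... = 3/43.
1/15 + 1/323 + 1/208335

Greedy algorithm:
3/43: ceiling(43/3) = 15, use 1/15
2/645: ceiling(645/2) = 323, use 1/323
1/208335: ceiling(208335/1) = 208335, use 1/208335
Result: 3/43 = 1/15 + 1/323 + 1/208335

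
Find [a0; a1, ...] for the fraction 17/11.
[1; 1, 1, 5]

Euclidean algorithm steps:
17 = 1 × 11 + 6
11 = 1 × 6 + 5
6 = 1 × 5 + 1
5 = 5 × 1 + 0
Continued fraction: [1; 1, 1, 5]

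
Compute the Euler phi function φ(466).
232

466 = 2 × 233
φ(n) = n × ∏(1 - 1/p) for each prime p dividing n
φ(466) = 466 × (1 - 1/2) × (1 - 1/233) = 232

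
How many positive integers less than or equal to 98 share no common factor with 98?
42

98 = 2 × 7^2
φ(n) = n × ∏(1 - 1/p) for each prime p dividing n
φ(98) = 98 × (1 - 1/2) × (1 - 1/7) = 42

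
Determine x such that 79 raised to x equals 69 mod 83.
66

Baby-step giant-step with step n = ⌈√83⌉ = 10.
Baby steps 79^j mod 83 (j:value) for j=0..9: 0:1, 1:79, 2:16, 3:19, 4:7, 5:55, 6:29, 7:50, 8:49, 9:53.
Giant-step multiplier: 79^(-10) ≡ 79^(82-10) = 79^72 ≡ 9 (mod 83).
Giant steps γ_i = 69·9^i mod 83: γ_0=69, γ_1=40, γ_2=28, γ_3=3, γ_4=27, γ_5=77, γ_6=29 (in table at j=6).
x = i·n + j = 6·10 + 6 = 66.
Check: 79^66 ≡ 69 (mod 83).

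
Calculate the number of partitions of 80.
15796476

p(n) counts ways to write n as a sum of positive integers (order ignored).
Euler's pentagonal recurrence: p(k) = p(k-1) + p(k-2) - p(k-5) - p(k-7) + p(k-12) + p(k-15) - ... (offsets j(3j∓1)/2, signs ++--, p(0)=1, p(<0)=0).
DP table for k = 0..79: p(0)=1, p(1)=1, p(2)=2, p(3)=3, p(4)=5, p(5)=7, p(6)=11, p(7)=15, p(8)=22, p(9)=30, p(10)=42, p(11)=56, p(12)=77, p(13)=101, p(14)=135, p(15)=176, p(16)=231, p(17)=297, p(18)=385, p(19)=490, p(20)=627, p(21)=792, p(22)=1002, p(23)=1255, p(24)=1575, p(25)=1958, p(26)=2436, p(27)=3010, p(28)=3718, p(29)=4565, p(30)=5604, p(31)=6842, p(32)=8349, p(33)=10143, p(34)=12310, p(35)=14883, p(36)=17977, p(37)=21637, p(38)=26015, p(39)=31185, p(40)=37338, p(41)=44583, p(42)=53174, p(43)=63261, p(44)=75175, p(45)=89134, p(46)=105558, p(47)=124754, p(48)=147273, p(49)=173525, p(50)=204226, p(51)=239943, p(52)=281589, p(53)=329931, p(54)=386155, p(55)=451276, p(56)=526823, p(57)=614154, p(58)=715220, p(59)=831820, p(60)=966467, p(61)=1121505, p(62)=1300156, p(63)=1505499, p(64)=1741630, p(65)=2012558, p(66)=2323520, p(67)=2679689, p(68)=3087735, p(69)=3554345, p(70)=4087968, p(71)=4697205, p(72)=5392783, p(73)=6185689, p(74)=7089500, p(75)=8118264, p(76)=9289091, p(77)=10619863, p(78)=12132164, p(79)=13848650.
Final step: p(80) = p(79) + p(78) - p(75) - p(73) + p(68) + p(65) - p(58) - p(54) + p(45) + p(40) - p(29) - p(23) + p(10) + p(3)
= 13848650 + 12132164 - 8118264 - 6185689 + 3087735 + 2012558 - 715220 - 386155 + 89134 + 37338 - 4565 - 1255 + 42 + 3
= 15796476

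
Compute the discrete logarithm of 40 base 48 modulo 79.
64

Baby-step giant-step with step n = ⌈√79⌉ = 9.
Baby steps 48^j mod 79 (j:value) for j=0..8: 0:1, 1:48, 2:13, 3:71, 4:11, 5:54, 6:64, 7:70, 8:42.
Giant-step multiplier: 48^(-9) ≡ 48^(78-9) = 48^69 ≡ 27 (mod 79).
Giant steps γ_i = 40·27^i mod 79: γ_0=40, γ_1=53, γ_2=9, γ_3=6, γ_4=4, γ_5=29, γ_6=72, γ_7=48 (in table at j=1).
x = i·n + j = 7·9 + 1 = 64.
Check: 48^64 ≡ 40 (mod 79).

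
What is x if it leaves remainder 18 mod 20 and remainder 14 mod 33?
278

Using Chinese Remainder Theorem:
M = 20 × 33 = 660
M1 = 33, M2 = 20
y1 = 33^(-1) mod 20 = 17
y2 = 20^(-1) mod 33 = 5
x = (18×33×17 + 14×20×5) mod 660 = 278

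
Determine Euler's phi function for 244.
120

244 = 2^2 × 61
φ(n) = n × ∏(1 - 1/p) for each prime p dividing n
φ(244) = 244 × (1 - 1/2) × (1 - 1/61) = 120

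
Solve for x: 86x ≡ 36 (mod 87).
x ≡ 51 (mod 87)

gcd(86, 87) = 1, which divides 36, so solutions exist.
Find 86^(-1) mod 87 by the extended Euclidean algorithm:
87 = 1 × 86 + 1  ⟹  1 = (1)·87 + (-1)·86
So (-1)·86 ≡ 1 (mod 87), i.e. 86^(-1) ≡ -1 ≡ 86 (mod 87).
x ≡ 86 × 36 = 3096 ≡ 51 (mod 87).
Check: 86 × 51 = 4386 ≡ 36 (mod 87).
Unique solution: x ≡ 51 (mod 87)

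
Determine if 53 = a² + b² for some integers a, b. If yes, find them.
2² + 7² (a=2, b=7)

Factorization: 53 = 53
By Fermat: n is sum of two squares iff every prime p ≡ 3 (mod 4) appears to even power.
All primes ≡ 3 (mod 4) appear to even power.
Search a = 0, 1, 2, … for 53 - a² a perfect square: first hit at a = 2: 53 - 4 = 49 = 7².
53 = 2² + 7² = 4 + 49 ✓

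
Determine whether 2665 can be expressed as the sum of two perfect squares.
8² + 51² (a=8, b=51)

Factorization: 2665 = 5 × 13 × 41
By Fermat: n is sum of two squares iff every prime p ≡ 3 (mod 4) appears to even power.
All primes ≡ 3 (mod 4) appear to even power.
Search a = 0, 1, 2, … for 2665 - a² a perfect square: first hit at a = 8: 2665 - 64 = 2601 = 51².
2665 = 8² + 51² = 64 + 2601 ✓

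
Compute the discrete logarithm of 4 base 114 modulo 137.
60

Baby-step giant-step with step n = ⌈√137⌉ = 12.
Baby steps 114^j mod 137 (j:value) for j=0..11: 0:1, 1:114, 2:118, 3:26, 4:87, 5:54, 6:128, 7:70, 8:34, 9:40, 10:39, 11:62.
Giant-step multiplier: 114^(-12) ≡ 114^(136-12) = 114^124 ≡ 22 (mod 137).
Giant steps γ_i = 4·22^i mod 137: γ_0=4, γ_1=88, γ_2=18, γ_3=122, γ_4=81, γ_5=1 (in table at j=0).
x = i·n + j = 5·12 + 0 = 60.
Check: 114^60 ≡ 4 (mod 137).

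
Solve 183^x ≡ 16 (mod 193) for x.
152

Baby-step giant-step with step n = ⌈√193⌉ = 14.
Baby steps 183^j mod 193 (j:value) for j=0..13: 0:1, 1:183, 2:100, 3:158, 4:157, 5:167, 6:67, 7:102, 8:138, 9:164, 10:97, 11:188, 12:50, 13:79.
Giant-step multiplier: 183^(-14) ≡ 183^(192-14) = 183^178 ≡ 75 (mod 193).
Giant steps γ_i = 16·75^i mod 193: γ_0=16, γ_1=42, γ_2=62, γ_3=18, γ_4=192, γ_5=118, γ_6=165, γ_7=23, γ_8=181, γ_9=65, γ_10=50 (in table at j=12).
x = i·n + j = 10·14 + 12 = 152.
Check: 183^152 ≡ 16 (mod 193).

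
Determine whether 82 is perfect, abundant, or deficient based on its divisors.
deficient

Proper divisors of 82: sum = 1 + 2 + 41 = 44
Since 44 < 82, 82 is deficient.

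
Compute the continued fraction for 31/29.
[1; 14, 2]

Euclidean algorithm steps:
31 = 1 × 29 + 2
29 = 14 × 2 + 1
2 = 2 × 1 + 0
Continued fraction: [1; 14, 2]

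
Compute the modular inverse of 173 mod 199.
176

gcd(173, 199) = 1, so the inverse exists.
Extended Euclidean algorithm on (199, 173):
199 = 1 × 173 + 26  ⟹  26 = (1)·199 + (-1)·173
173 = 6 × 26 + 17  ⟹  17 = (-6)·199 + (7)·173
26 = 1 × 17 + 9  ⟹  9 = (7)·199 + (-8)·173
17 = 1 × 9 + 8  ⟹  8 = (-13)·199 + (15)·173
9 = 1 × 8 + 1  ⟹  1 = (20)·199 + (-23)·173
So (-23)·173 ≡ 1 (mod 199), i.e. 173^(-1) ≡ -23 ≡ 176 (mod 199).
Check: 173 × 176 = 30448 ≡ 1 (mod 199)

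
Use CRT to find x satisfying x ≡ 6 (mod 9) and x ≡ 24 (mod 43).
24

Using Chinese Remainder Theorem:
M = 9 × 43 = 387
M1 = 43, M2 = 9
y1 = 43^(-1) mod 9 = 4
y2 = 9^(-1) mod 43 = 24
x = (6×43×4 + 24×9×24) mod 387 = 24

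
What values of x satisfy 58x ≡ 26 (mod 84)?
x ≡ 41 (mod 42)

gcd(58, 84) = 2, which divides 26, so solutions exist.
Divide through by 2: 29x ≡ 13 (mod 42).
Find 29^(-1) mod 42 by the extended Euclidean algorithm:
42 = 1 × 29 + 13  ⟹  13 = (1)·42 + (-1)·29
29 = 2 × 13 + 3  ⟹  3 = (-2)·42 + (3)·29
13 = 4 × 3 + 1  ⟹  1 = (9)·42 + (-13)·29
So (-13)·29 ≡ 1 (mod 42), i.e. 29^(-1) ≡ -13 ≡ 29 (mod 42).
x ≡ 29 × 13 = 377 ≡ 41 (mod 42).
Check: 58 × 41 = 2378 ≡ 26 (mod 84).
x ≡ 41 (mod 42), giving 2 solutions mod 84.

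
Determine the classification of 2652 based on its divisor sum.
abundant

Proper divisors of 2652: sum = 1 + 2 + 3 + 4 + 6 + 12 + 13 + 17 + ... + 442 + 663 + 884 + 1326 (23 divisors) = 4404
Since 4404 > 2652, 2652 is abundant.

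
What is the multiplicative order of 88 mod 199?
66

199 is prime, so ord(88) divides φ(199) = 198.
Divisors of 198: 1, 2, 3, 6, 9, 11, 18, 22, 33, 66, 99, 198.
Repeated squaring: 88^1 ≡ 88, 88^2 ≡ 182, 88^4 ≡ 90, 88^8 ≡ 140, 88^16 ≡ 98, 88^32 ≡ 52, 88^64 ≡ 117, 88^128 ≡ 157 (mod 199).
Test 88^d mod 199 for each divisor d in increasing order:
88^1 ≡ 88
88^2 ≡ 182
88^3 = 88^2·88^1 ≡ 96
88^6 = 88^4·88^2 ≡ 62
88^9 = 88^8·88^1 ≡ 181
88^11 = 88^8·88^2·88^1 ≡ 107
88^18 = 88^16·88^2 ≡ 125
88^22 = 88^16·88^4·88^2 ≡ 106
88^33 = 88^32·88^1 ≡ 198
88^66 = 88^64·88^2 ≡ 1  ← first divisor giving 1
The order is 66.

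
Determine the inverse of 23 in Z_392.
375

gcd(23, 392) = 1, so the inverse exists.
Extended Euclidean algorithm on (392, 23):
392 = 17 × 23 + 1  ⟹  1 = (1)·392 + (-17)·23
So (-17)·23 ≡ 1 (mod 392), i.e. 23^(-1) ≡ -17 ≡ 375 (mod 392).
Check: 23 × 375 = 8625 ≡ 1 (mod 392)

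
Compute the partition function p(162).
129913904637

p(n) counts ways to write n as a sum of positive integers (order ignored).
Euler's pentagonal recurrence: p(k) = p(k-1) + p(k-2) - p(k-5) - p(k-7) + p(k-12) + p(k-15) - ... (offsets j(3j∓1)/2, signs ++--, p(0)=1, p(<0)=0).
DP table for k = 0..161: p(0)=1, p(1)=1, p(2)=2, p(3)=3, p(4)=5, p(5)=7, p(6)=11, p(7)=15, p(8)=22, p(9)=30, p(10)=42, p(11)=56, p(12)=77, p(13)=101, p(14)=135, p(15)=176, p(16)=231, p(17)=297, p(18)=385, p(19)=490, p(20)=627, p(21)=792, p(22)=1002, p(23)=1255, p(24)=1575, p(25)=1958, p(26)=2436, p(27)=3010, p(28)=3718, p(29)=4565, p(30)=5604, p(31)=6842, p(32)=8349, p(33)=10143, p(34)=12310, p(35)=14883, p(36)=17977, p(37)=21637, p(38)=26015, p(39)=31185, p(40)=37338, p(41)=44583, p(42)=53174, p(43)=63261, p(44)=75175, p(45)=89134, p(46)=105558, p(47)=124754, p(48)=147273, p(49)=173525, p(50)=204226, p(51)=239943, p(52)=281589, p(53)=329931, p(54)=386155, p(55)=451276, p(56)=526823, p(57)=614154, p(58)=715220, p(59)=831820, p(60)=966467, p(61)=1121505, p(62)=1300156, p(63)=1505499, p(64)=1741630, p(65)=2012558, p(66)=2323520, p(67)=2679689, p(68)=3087735, p(69)=3554345, p(70)=4087968, p(71)=4697205, p(72)=5392783, p(73)=6185689, p(74)=7089500, p(75)=8118264, p(76)=9289091, p(77)=10619863, p(78)=12132164, p(79)=13848650, p(80)=15796476, p(81)=18004327, p(82)=20506255, p(83)=23338469, p(84)=26543660, p(85)=30167357, p(86)=34262962, p(87)=38887673, p(88)=44108109, p(89)=49995925, p(90)=56634173, p(91)=64112359, p(92)=72533807, p(93)=82010177, p(94)=92669720, p(95)=104651419, p(96)=118114304, p(97)=133230930, p(98)=150198136, p(99)=169229875, p(100)=190569292, p(101)=214481126, p(102)=241265379, p(103)=271248950, p(104)=304801365, p(105)=342325709, p(106)=384276336, p(107)=431149389, p(108)=483502844, p(109)=541946240, p(110)=607163746, p(111)=679903203, p(112)=761002156, p(113)=851376628, p(114)=952050665, p(115)=1064144451, p(116)=1188908248, p(117)=1327710076, p(118)=1482074143, p(119)=1653668665, p(120)=1844349560, p(121)=2056148051, p(122)=2291320912, p(123)=2552338241, p(124)=2841940500, p(125)=3163127352, p(126)=3519222692, p(127)=3913864295, p(128)=4351078600, p(129)=4835271870, p(130)=5371315400, p(131)=5964539504, p(132)=6620830889, p(133)=7346629512, p(134)=8149040695, p(135)=9035836076, p(136)=10015581680, p(137)=11097645016, p(138)=12292341831, p(139)=13610949895, p(140)=15065878135, p(141)=16670689208, p(142)=18440293320, p(143)=20390982757, p(144)=22540654445, p(145)=24908858009, p(146)=27517052599, p(147)=30388671978, p(148)=33549419497, p(149)=37027355200, p(150)=40853235313, p(151)=45060624582, p(152)=49686288421, p(153)=54770336324, p(154)=60356673280, p(155)=66493182097, p(156)=73232243759, p(157)=80630964769, p(158)=88751778802, p(159)=97662728555, p(160)=107438159466, p(161)=118159068427.
Final step: p(162) = p(161) + p(160) - p(157) - p(155) + p(150) + p(147) - p(140) - p(136) + p(127) + p(122) - p(111) - p(105) + p(92) + p(85) - p(70) - p(62) + p(45) + p(36) - p(17) - p(7)
= 118159068427 + 107438159466 - 80630964769 - 66493182097 + 40853235313 + 30388671978 - 15065878135 - 10015581680 + 3913864295 + 2291320912 - 679903203 - 342325709 + 72533807 + 30167357 - 4087968 - 1300156 + 89134 + 17977 - 297 - 15
= 129913904637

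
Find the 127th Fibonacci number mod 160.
93

Matrix identity: Q^n = [[F_(n+1), F_n], [F_n, F_(n-1)]] with Q = [[1,1],[1,0]].
n = 127 = 1111111₂. Square-and-multiply, entries mod 160:
Q^1 = [[1,1],[1,0]]
Q^3 = (Q^1)²·Q = [[3,2],[2,1]]
Q^7 = (Q^3)²·Q = [[21,13],[13,8]]
Q^15 = (Q^7)²·Q = [[27,130],[130,57]]
Q^31 = (Q^15)²·Q = [[69,29],[29,40]]
Q^63 = (Q^31)²·Q = [[123,2],[2,121]]
Q^127 = (Q^63)²·Q = [[101,93],[93,8]]
F_127 mod 160 = Q^127[0][1] = 93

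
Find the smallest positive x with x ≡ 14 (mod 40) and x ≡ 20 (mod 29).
774

Using Chinese Remainder Theorem:
M = 40 × 29 = 1160
M1 = 29, M2 = 40
y1 = 29^(-1) mod 40 = 29
y2 = 40^(-1) mod 29 = 8
x = (14×29×29 + 20×40×8) mod 1160 = 774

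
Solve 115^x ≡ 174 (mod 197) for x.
62

Baby-step giant-step with step n = ⌈√197⌉ = 15.
Baby steps 115^j mod 197 (j:value) for j=0..14: 0:1, 1:115, 2:26, 3:35, 4:85, 5:122, 6:43, 7:20, 8:133, 9:126, 10:109, 11:124, 12:76, 13:72, 14:6.
Giant-step multiplier: 115^(-15) ≡ 115^(196-15) = 115^181 ≡ 2 (mod 197).
Giant steps γ_i = 174·2^i mod 197: γ_0=174, γ_1=151, γ_2=105, γ_3=13, γ_4=26 (in table at j=2).
x = i·n + j = 4·15 + 2 = 62.
Check: 115^62 ≡ 174 (mod 197).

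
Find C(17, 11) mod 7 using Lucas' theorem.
0

Using Lucas' theorem:
Write n=17 and k=11 in base 7:
n in base 7: [2, 3]
k in base 7: [1, 4]
C(17,11) mod 7 = ∏ C(n_i, k_i) mod 7
Digit binomials (mod 7): C(2,1) = 2; C(3,4) = 0 (k_i > n_i)
Product: 2 × 0 = 0 ≡ 0 (mod 7)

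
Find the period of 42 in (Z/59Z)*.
58

59 is prime, so ord(42) divides φ(59) = 58.
Divisors of 58: 1, 2, 29, 58.
Repeated squaring: 42^1 ≡ 42, 42^2 ≡ 53, 42^4 ≡ 36, 42^8 ≡ 57, 42^16 ≡ 4, 42^32 ≡ 16 (mod 59).
Test 42^d mod 59 for each divisor d in increasing order:
42^1 ≡ 42
42^2 ≡ 53
42^29 = 42^16·42^8·42^4·42^1 ≡ 58
42^58 = 42^32·42^16·42^8·42^2 ≡ 1  ← first divisor giving 1
The order is 58.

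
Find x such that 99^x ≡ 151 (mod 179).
146

Baby-step giant-step with step n = ⌈√179⌉ = 14.
Baby steps 99^j mod 179 (j:value) for j=0..13: 0:1, 1:99, 2:135, 3:119, 4:146, 5:134, 6:20, 7:11, 8:15, 9:53, 10:56, 11:174, 12:42, 13:41.
Giant-step multiplier: 99^(-14) ≡ 99^(178-14) = 99^164 ≡ 108 (mod 179).
Giant steps γ_i = 151·108^i mod 179: γ_0=151, γ_1=19, γ_2=83, γ_3=14, γ_4=80, γ_5=48, γ_6=172, γ_7=139, γ_8=155, γ_9=93, γ_10=20 (in table at j=6).
x = i·n + j = 10·14 + 6 = 146.
Check: 99^146 ≡ 151 (mod 179).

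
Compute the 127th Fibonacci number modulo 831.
778

Matrix identity: Q^n = [[F_(n+1), F_n], [F_n, F_(n-1)]] with Q = [[1,1],[1,0]].
n = 127 = 1111111₂. Square-and-multiply, entries mod 831:
Q^1 = [[1,1],[1,0]]
Q^3 = (Q^1)²·Q = [[3,2],[2,1]]
Q^7 = (Q^3)²·Q = [[21,13],[13,8]]
Q^15 = (Q^7)²·Q = [[156,610],[610,377]]
Q^31 = (Q^15)²·Q = [[258,49],[49,209]]
Q^63 = (Q^31)²·Q = [[438,823],[823,446]]
Q^127 = (Q^63)²·Q = [[354,778],[778,407]]
F_127 mod 831 = Q^127[0][1] = 778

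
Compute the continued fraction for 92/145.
[0; 1, 1, 1, 2, 1, 3, 1, 2]

Euclidean algorithm steps:
92 = 0 × 145 + 92
145 = 1 × 92 + 53
92 = 1 × 53 + 39
53 = 1 × 39 + 14
39 = 2 × 14 + 11
14 = 1 × 11 + 3
11 = 3 × 3 + 2
3 = 1 × 2 + 1
2 = 2 × 1 + 0
Continued fraction: [0; 1, 1, 1, 2, 1, 3, 1, 2]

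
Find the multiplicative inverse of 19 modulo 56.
3

gcd(19, 56) = 1, so the inverse exists.
Extended Euclidean algorithm on (56, 19):
56 = 2 × 19 + 18  ⟹  18 = (1)·56 + (-2)·19
19 = 1 × 18 + 1  ⟹  1 = (-1)·56 + (3)·19
So (3)·19 ≡ 1 (mod 56), i.e. 19^(-1) ≡ 3 (mod 56).
Check: 19 × 3 = 57 ≡ 1 (mod 56)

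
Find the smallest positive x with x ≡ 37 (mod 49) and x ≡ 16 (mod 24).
184

Using Chinese Remainder Theorem:
M = 49 × 24 = 1176
M1 = 24, M2 = 49
y1 = 24^(-1) mod 49 = 47
y2 = 49^(-1) mod 24 = 1
x = (37×24×47 + 16×49×1) mod 1176 = 184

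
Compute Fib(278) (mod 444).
41

Matrix identity: Q^n = [[F_(n+1), F_n], [F_n, F_(n-1)]] with Q = [[1,1],[1,0]].
n = 278 = 100010110₂. Square-and-multiply, entries mod 444:
Q^1 = [[1,1],[1,0]]
Q^2 = (Q^1)² = [[2,1],[1,1]]
Q^4 = (Q^2)² = [[5,3],[3,2]]
Q^8 = (Q^4)² = [[34,21],[21,13]]
Q^17 = (Q^8)²·Q = [[364,265],[265,99]]
Q^34 = (Q^17)² = [[257,151],[151,106]]
Q^69 = (Q^34)²·Q = [[251,50],[50,201]]
Q^139 = (Q^69)²·Q = [[189,233],[233,400]]
Q^278 = (Q^139)² = [[322,41],[41,281]]
F_278 mod 444 = Q^278[0][1] = 41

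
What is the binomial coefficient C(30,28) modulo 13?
6

Using Lucas' theorem:
Write n=30 and k=28 in base 13:
n in base 13: [2, 4]
k in base 13: [2, 2]
C(30,28) mod 13 = ∏ C(n_i, k_i) mod 13
Digit binomials (mod 13): C(2,2) = 1; C(4,2) = 6
Product: 1 × 6 = 6 ≡ 6 (mod 13)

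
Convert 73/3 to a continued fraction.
[24; 3]

Euclidean algorithm steps:
73 = 24 × 3 + 1
3 = 3 × 1 + 0
Continued fraction: [24; 3]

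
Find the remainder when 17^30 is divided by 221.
170

Repeated squaring. Binary of 30 = 11110.
17^1 ≡ 17 (mod 221); 17^2 ≡ 68 (mod 221); 17^4 ≡ 204 (mod 221); 17^8 ≡ 68 (mod 221); 17^16 ≡ 204 (mod 221)
17^30 = 17^2 × 17^4 × 17^8 × 17^16 ≡ 170 (mod 221)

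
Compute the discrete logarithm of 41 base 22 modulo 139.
4

Baby-step giant-step with step n = ⌈√139⌉ = 12.
Baby steps 22^j mod 139 (j:value) for j=0..11: 0:1, 1:22, 2:67, 3:84, 4:41, 5:68, 6:106, 7:108, 8:13, 9:8, 10:37, 11:119.
h = 41 is already in the table at j=4, so x = 4.
Check: 22^4 ≡ 41 (mod 139).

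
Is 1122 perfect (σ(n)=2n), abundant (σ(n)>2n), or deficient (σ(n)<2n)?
abundant

Proper divisors of 1122: sum = 1 + 2 + 3 + 6 + 11 + 17 + 22 + 33 + 34 + 51 + 66 + 102 + 187 + 374 + 561 = 1470
Since 1470 > 1122, 1122 is abundant.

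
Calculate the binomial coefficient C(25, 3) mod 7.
4

Using Lucas' theorem:
Write n=25 and k=3 in base 7:
n in base 7: [3, 4]
k in base 7: [0, 3]
C(25,3) mod 7 = ∏ C(n_i, k_i) mod 7
Digit binomials (mod 7): C(3,0) = 1; C(4,3) = 4
Product: 1 × 4 = 4 ≡ 4 (mod 7)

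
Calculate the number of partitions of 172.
330495499613

p(n) counts ways to write n as a sum of positive integers (order ignored).
Euler's pentagonal recurrence: p(k) = p(k-1) + p(k-2) - p(k-5) - p(k-7) + p(k-12) + p(k-15) - ... (offsets j(3j∓1)/2, signs ++--, p(0)=1, p(<0)=0).
DP table for k = 0..171: p(0)=1, p(1)=1, p(2)=2, p(3)=3, p(4)=5, p(5)=7, p(6)=11, p(7)=15, p(8)=22, p(9)=30, p(10)=42, p(11)=56, p(12)=77, p(13)=101, p(14)=135, p(15)=176, p(16)=231, p(17)=297, p(18)=385, p(19)=490, p(20)=627, p(21)=792, p(22)=1002, p(23)=1255, p(24)=1575, p(25)=1958, p(26)=2436, p(27)=3010, p(28)=3718, p(29)=4565, p(30)=5604, p(31)=6842, p(32)=8349, p(33)=10143, p(34)=12310, p(35)=14883, p(36)=17977, p(37)=21637, p(38)=26015, p(39)=31185, p(40)=37338, p(41)=44583, p(42)=53174, p(43)=63261, p(44)=75175, p(45)=89134, p(46)=105558, p(47)=124754, p(48)=147273, p(49)=173525, p(50)=204226, p(51)=239943, p(52)=281589, p(53)=329931, p(54)=386155, p(55)=451276, p(56)=526823, p(57)=614154, p(58)=715220, p(59)=831820, p(60)=966467, p(61)=1121505, p(62)=1300156, p(63)=1505499, p(64)=1741630, p(65)=2012558, p(66)=2323520, p(67)=2679689, p(68)=3087735, p(69)=3554345, p(70)=4087968, p(71)=4697205, p(72)=5392783, p(73)=6185689, p(74)=7089500, p(75)=8118264, p(76)=9289091, p(77)=10619863, p(78)=12132164, p(79)=13848650, p(80)=15796476, p(81)=18004327, p(82)=20506255, p(83)=23338469, p(84)=26543660, p(85)=30167357, p(86)=34262962, p(87)=38887673, p(88)=44108109, p(89)=49995925, p(90)=56634173, p(91)=64112359, p(92)=72533807, p(93)=82010177, p(94)=92669720, p(95)=104651419, p(96)=118114304, p(97)=133230930, p(98)=150198136, p(99)=169229875, p(100)=190569292, p(101)=214481126, p(102)=241265379, p(103)=271248950, p(104)=304801365, p(105)=342325709, p(106)=384276336, p(107)=431149389, p(108)=483502844, p(109)=541946240, p(110)=607163746, p(111)=679903203, p(112)=761002156, p(113)=851376628, p(114)=952050665, p(115)=1064144451, p(116)=1188908248, p(117)=1327710076, p(118)=1482074143, p(119)=1653668665, p(120)=1844349560, p(121)=2056148051, p(122)=2291320912, p(123)=2552338241, p(124)=2841940500, p(125)=3163127352, p(126)=3519222692, p(127)=3913864295, p(128)=4351078600, p(129)=4835271870, p(130)=5371315400, p(131)=5964539504, p(132)=6620830889, p(133)=7346629512, p(134)=8149040695, p(135)=9035836076, p(136)=10015581680, p(137)=11097645016, p(138)=12292341831, p(139)=13610949895, p(140)=15065878135, p(141)=16670689208, p(142)=18440293320, p(143)=20390982757, p(144)=22540654445, p(145)=24908858009, p(146)=27517052599, p(147)=30388671978, p(148)=33549419497, p(149)=37027355200, p(150)=40853235313, p(151)=45060624582, p(152)=49686288421, p(153)=54770336324, p(154)=60356673280, p(155)=66493182097, p(156)=73232243759, p(157)=80630964769, p(158)=88751778802, p(159)=97662728555, p(160)=107438159466, p(161)=118159068427, p(162)=129913904637, p(163)=142798995930, p(164)=156919475295, p(165)=172389800255, p(166)=189334822579, p(167)=207890420102, p(168)=228204732751, p(169)=250438925115, p(170)=274768617130, p(171)=301384802048.
Final step: p(172) = p(171) + p(170) - p(167) - p(165) + p(160) + p(157) - p(150) - p(146) + p(137) + p(132) - p(121) - p(115) + p(102) + p(95) - p(80) - p(72) + p(55) + p(46) - p(27) - p(17)
= 301384802048 + 274768617130 - 207890420102 - 172389800255 + 107438159466 + 80630964769 - 40853235313 - 27517052599 + 11097645016 + 6620830889 - 2056148051 - 1064144451 + 241265379 + 104651419 - 15796476 - 5392783 + 451276 + 105558 - 3010 - 297
= 330495499613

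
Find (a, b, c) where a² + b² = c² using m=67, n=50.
(1989, 6700, 6989)

Euclid's formula: a = m² - n², b = 2mn, c = m² + n²
m = 67, n = 50
a = 67² - 50² = 4489 - 2500 = 1989
b = 2 × 67 × 50 = 6700
c = 67² + 50² = 4489 + 2500 = 6989
Verification: 1989² + 6700² = 3956121 + 44890000 = 48846121 = 6989² ✓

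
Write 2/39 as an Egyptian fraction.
1/20 + 1/780

Greedy algorithm:
2/39: ceiling(39/2) = 20, use 1/20
1/780: ceiling(780/1) = 780, use 1/780
Result: 2/39 = 1/20 + 1/780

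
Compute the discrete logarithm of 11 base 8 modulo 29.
27

Baby-step giant-step with step n = ⌈√29⌉ = 6.
Baby steps 8^j mod 29 (j:value) for j=0..5: 0:1, 1:8, 2:6, 3:19, 4:7, 5:27.
Giant-step multiplier: 8^(-6) ≡ 8^(28-6) = 8^22 ≡ 9 (mod 29).
Giant steps γ_i = 11·9^i mod 29: γ_0=11, γ_1=12, γ_2=21, γ_3=15, γ_4=19 (in table at j=3).
x = i·n + j = 4·6 + 3 = 27.
Check: 8^27 ≡ 11 (mod 29).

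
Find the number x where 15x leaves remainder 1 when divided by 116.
31

gcd(15, 116) = 1, so the inverse exists.
Extended Euclidean algorithm on (116, 15):
116 = 7 × 15 + 11  ⟹  11 = (1)·116 + (-7)·15
15 = 1 × 11 + 4  ⟹  4 = (-1)·116 + (8)·15
11 = 2 × 4 + 3  ⟹  3 = (3)·116 + (-23)·15
4 = 1 × 3 + 1  ⟹  1 = (-4)·116 + (31)·15
So (31)·15 ≡ 1 (mod 116), i.e. 15^(-1) ≡ 31 (mod 116).
Check: 15 × 31 = 465 ≡ 1 (mod 116)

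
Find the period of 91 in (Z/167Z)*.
166

167 is prime, so ord(91) divides φ(167) = 166.
Divisors of 166: 1, 2, 83, 166.
Repeated squaring: 91^1 ≡ 91, 91^2 ≡ 98, 91^4 ≡ 85, 91^8 ≡ 44, 91^16 ≡ 99, 91^32 ≡ 115, 91^64 ≡ 32, 91^128 ≡ 22 (mod 167).
Test 91^d mod 167 for each divisor d in increasing order:
91^1 ≡ 91
91^2 ≡ 98
91^83 = 91^64·91^16·91^2·91^1 ≡ 166
91^166 = 91^128·91^32·91^4·91^2 ≡ 1  ← first divisor giving 1
The order is 166.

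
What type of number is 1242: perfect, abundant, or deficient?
abundant

Proper divisors of 1242: sum = 1 + 2 + 3 + 6 + 9 + 18 + 23 + 27 + 46 + 54 + 69 + 138 + 207 + 414 + 621 = 1638
Since 1638 > 1242, 1242 is abundant.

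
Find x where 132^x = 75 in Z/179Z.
70

Baby-step giant-step with step n = ⌈√179⌉ = 14.
Baby steps 132^j mod 179 (j:value) for j=0..13: 0:1, 1:132, 2:61, 3:176, 4:141, 5:175, 6:9, 7:114, 8:12, 9:152, 10:16, 11:143, 12:81, 13:131.
Giant-step multiplier: 132^(-14) ≡ 132^(178-14) = 132^164 ≡ 121 (mod 179).
Giant steps γ_i = 75·121^i mod 179: γ_0=75, γ_1=125, γ_2=89, γ_3=29, γ_4=108, γ_5=1 (in table at j=0).
x = i·n + j = 5·14 + 0 = 70.
Check: 132^70 ≡ 75 (mod 179).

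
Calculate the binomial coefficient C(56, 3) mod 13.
4

Using Lucas' theorem:
Write n=56 and k=3 in base 13:
n in base 13: [4, 4]
k in base 13: [0, 3]
C(56,3) mod 13 = ∏ C(n_i, k_i) mod 13
Digit binomials (mod 13): C(4,0) = 1; C(4,3) = 4
Product: 1 × 4 = 4 ≡ 4 (mod 13)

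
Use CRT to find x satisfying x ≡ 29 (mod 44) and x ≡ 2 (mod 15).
557

Using Chinese Remainder Theorem:
M = 44 × 15 = 660
M1 = 15, M2 = 44
y1 = 15^(-1) mod 44 = 3
y2 = 44^(-1) mod 15 = 14
x = (29×15×3 + 2×44×14) mod 660 = 557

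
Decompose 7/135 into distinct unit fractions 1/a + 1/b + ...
1/20 + 1/540

Greedy algorithm:
7/135: ceiling(135/7) = 20, use 1/20
1/540: ceiling(540/1) = 540, use 1/540
Result: 7/135 = 1/20 + 1/540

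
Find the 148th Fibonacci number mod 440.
131

Matrix identity: Q^n = [[F_(n+1), F_n], [F_n, F_(n-1)]] with Q = [[1,1],[1,0]].
n = 148 = 10010100₂. Square-and-multiply, entries mod 440:
Q^1 = [[1,1],[1,0]]
Q^2 = (Q^1)² = [[2,1],[1,1]]
Q^4 = (Q^2)² = [[5,3],[3,2]]
Q^9 = (Q^4)²·Q = [[55,34],[34,21]]
Q^18 = (Q^9)² = [[221,384],[384,277]]
Q^37 = (Q^18)²·Q = [[329,57],[57,272]]
Q^74 = (Q^37)² = [[170,377],[377,233]]
Q^148 = (Q^74)² = [[309,131],[131,178]]
F_148 mod 440 = Q^148[0][1] = 131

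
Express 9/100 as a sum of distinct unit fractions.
1/12 + 1/150

Greedy algorithm:
9/100: ceiling(100/9) = 12, use 1/12
1/150: ceiling(150/1) = 150, use 1/150
Result: 9/100 = 1/12 + 1/150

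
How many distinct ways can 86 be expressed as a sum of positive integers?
34262962

p(n) counts ways to write n as a sum of positive integers (order ignored).
Euler's pentagonal recurrence: p(k) = p(k-1) + p(k-2) - p(k-5) - p(k-7) + p(k-12) + p(k-15) - ... (offsets j(3j∓1)/2, signs ++--, p(0)=1, p(<0)=0).
DP table for k = 0..85: p(0)=1, p(1)=1, p(2)=2, p(3)=3, p(4)=5, p(5)=7, p(6)=11, p(7)=15, p(8)=22, p(9)=30, p(10)=42, p(11)=56, p(12)=77, p(13)=101, p(14)=135, p(15)=176, p(16)=231, p(17)=297, p(18)=385, p(19)=490, p(20)=627, p(21)=792, p(22)=1002, p(23)=1255, p(24)=1575, p(25)=1958, p(26)=2436, p(27)=3010, p(28)=3718, p(29)=4565, p(30)=5604, p(31)=6842, p(32)=8349, p(33)=10143, p(34)=12310, p(35)=14883, p(36)=17977, p(37)=21637, p(38)=26015, p(39)=31185, p(40)=37338, p(41)=44583, p(42)=53174, p(43)=63261, p(44)=75175, p(45)=89134, p(46)=105558, p(47)=124754, p(48)=147273, p(49)=173525, p(50)=204226, p(51)=239943, p(52)=281589, p(53)=329931, p(54)=386155, p(55)=451276, p(56)=526823, p(57)=614154, p(58)=715220, p(59)=831820, p(60)=966467, p(61)=1121505, p(62)=1300156, p(63)=1505499, p(64)=1741630, p(65)=2012558, p(66)=2323520, p(67)=2679689, p(68)=3087735, p(69)=3554345, p(70)=4087968, p(71)=4697205, p(72)=5392783, p(73)=6185689, p(74)=7089500, p(75)=8118264, p(76)=9289091, p(77)=10619863, p(78)=12132164, p(79)=13848650, p(80)=15796476, p(81)=18004327, p(82)=20506255, p(83)=23338469, p(84)=26543660, p(85)=30167357.
Final step: p(86) = p(85) + p(84) - p(81) - p(79) + p(74) + p(71) - p(64) - p(60) + p(51) + p(46) - p(35) - p(29) + p(16) + p(9)
= 30167357 + 26543660 - 18004327 - 13848650 + 7089500 + 4697205 - 1741630 - 966467 + 239943 + 105558 - 14883 - 4565 + 231 + 30
= 34262962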